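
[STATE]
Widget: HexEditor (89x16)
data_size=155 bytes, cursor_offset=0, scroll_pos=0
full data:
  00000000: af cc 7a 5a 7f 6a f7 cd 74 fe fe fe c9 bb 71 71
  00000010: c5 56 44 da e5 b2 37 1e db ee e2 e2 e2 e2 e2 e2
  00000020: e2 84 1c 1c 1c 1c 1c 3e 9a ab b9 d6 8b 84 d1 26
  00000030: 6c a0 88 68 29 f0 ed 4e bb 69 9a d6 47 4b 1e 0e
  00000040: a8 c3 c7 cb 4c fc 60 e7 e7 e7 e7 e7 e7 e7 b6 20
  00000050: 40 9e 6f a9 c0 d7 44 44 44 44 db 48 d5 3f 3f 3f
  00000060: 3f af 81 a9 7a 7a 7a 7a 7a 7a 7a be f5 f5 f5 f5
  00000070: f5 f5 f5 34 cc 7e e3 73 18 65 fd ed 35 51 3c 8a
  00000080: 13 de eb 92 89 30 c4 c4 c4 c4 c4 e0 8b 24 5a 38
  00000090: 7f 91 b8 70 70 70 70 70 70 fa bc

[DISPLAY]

00000000  AF cc 7a 5a 7f 6a f7 cd  74 fe fe fe c9 bb 71 71  |..zZ.j..t.....qq|           
00000010  c5 56 44 da e5 b2 37 1e  db ee e2 e2 e2 e2 e2 e2  |.VD...7.........|           
00000020  e2 84 1c 1c 1c 1c 1c 3e  9a ab b9 d6 8b 84 d1 26  |.......>.......&|           
00000030  6c a0 88 68 29 f0 ed 4e  bb 69 9a d6 47 4b 1e 0e  |l..h)..N.i..GK..|           
00000040  a8 c3 c7 cb 4c fc 60 e7  e7 e7 e7 e7 e7 e7 b6 20  |....L.`........ |           
00000050  40 9e 6f a9 c0 d7 44 44  44 44 db 48 d5 3f 3f 3f  |@.o...DDDD.H.???|           
00000060  3f af 81 a9 7a 7a 7a 7a  7a 7a 7a be f5 f5 f5 f5  |?...zzzzzzz.....|           
00000070  f5 f5 f5 34 cc 7e e3 73  18 65 fd ed 35 51 3c 8a  |...4.~.s.e..5Q<.|           
00000080  13 de eb 92 89 30 c4 c4  c4 c4 c4 e0 8b 24 5a 38  |.....0.......$Z8|           
00000090  7f 91 b8 70 70 70 70 70  70 fa bc                 |...pppppp..     |           
                                                                                         
                                                                                         
                                                                                         
                                                                                         
                                                                                         
                                                                                         


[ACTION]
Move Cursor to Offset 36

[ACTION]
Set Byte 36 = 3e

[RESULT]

00000000  af cc 7a 5a 7f 6a f7 cd  74 fe fe fe c9 bb 71 71  |..zZ.j..t.....qq|           
00000010  c5 56 44 da e5 b2 37 1e  db ee e2 e2 e2 e2 e2 e2  |.VD...7.........|           
00000020  e2 84 1c 1c 3E 1c 1c 3e  9a ab b9 d6 8b 84 d1 26  |....>..>.......&|           
00000030  6c a0 88 68 29 f0 ed 4e  bb 69 9a d6 47 4b 1e 0e  |l..h)..N.i..GK..|           
00000040  a8 c3 c7 cb 4c fc 60 e7  e7 e7 e7 e7 e7 e7 b6 20  |....L.`........ |           
00000050  40 9e 6f a9 c0 d7 44 44  44 44 db 48 d5 3f 3f 3f  |@.o...DDDD.H.???|           
00000060  3f af 81 a9 7a 7a 7a 7a  7a 7a 7a be f5 f5 f5 f5  |?...zzzzzzz.....|           
00000070  f5 f5 f5 34 cc 7e e3 73  18 65 fd ed 35 51 3c 8a  |...4.~.s.e..5Q<.|           
00000080  13 de eb 92 89 30 c4 c4  c4 c4 c4 e0 8b 24 5a 38  |.....0.......$Z8|           
00000090  7f 91 b8 70 70 70 70 70  70 fa bc                 |...pppppp..     |           
                                                                                         
                                                                                         
                                                                                         
                                                                                         
                                                                                         
                                                                                         


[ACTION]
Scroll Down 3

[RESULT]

00000030  6c a0 88 68 29 f0 ed 4e  bb 69 9a d6 47 4b 1e 0e  |l..h)..N.i..GK..|           
00000040  a8 c3 c7 cb 4c fc 60 e7  e7 e7 e7 e7 e7 e7 b6 20  |....L.`........ |           
00000050  40 9e 6f a9 c0 d7 44 44  44 44 db 48 d5 3f 3f 3f  |@.o...DDDD.H.???|           
00000060  3f af 81 a9 7a 7a 7a 7a  7a 7a 7a be f5 f5 f5 f5  |?...zzzzzzz.....|           
00000070  f5 f5 f5 34 cc 7e e3 73  18 65 fd ed 35 51 3c 8a  |...4.~.s.e..5Q<.|           
00000080  13 de eb 92 89 30 c4 c4  c4 c4 c4 e0 8b 24 5a 38  |.....0.......$Z8|           
00000090  7f 91 b8 70 70 70 70 70  70 fa bc                 |...pppppp..     |           
                                                                                         
                                                                                         
                                                                                         
                                                                                         
                                                                                         
                                                                                         
                                                                                         
                                                                                         
                                                                                         


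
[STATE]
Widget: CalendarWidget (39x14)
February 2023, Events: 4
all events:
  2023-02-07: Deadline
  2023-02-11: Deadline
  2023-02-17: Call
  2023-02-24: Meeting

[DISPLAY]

             February 2023             
Mo Tu We Th Fr Sa Su                   
       1  2  3  4  5                   
 6  7*  8  9 10 11* 12                 
13 14 15 16 17* 18 19                  
20 21 22 23 24* 25 26                  
27 28                                  
                                       
                                       
                                       
                                       
                                       
                                       
                                       


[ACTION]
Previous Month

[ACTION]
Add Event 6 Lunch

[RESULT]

              January 2023             
Mo Tu We Th Fr Sa Su                   
                   1                   
 2  3  4  5  6*  7  8                  
 9 10 11 12 13 14 15                   
16 17 18 19 20 21 22                   
23 24 25 26 27 28 29                   
30 31                                  
                                       
                                       
                                       
                                       
                                       
                                       


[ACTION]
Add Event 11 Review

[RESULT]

              January 2023             
Mo Tu We Th Fr Sa Su                   
                   1                   
 2  3  4  5  6*  7  8                  
 9 10 11* 12 13 14 15                  
16 17 18 19 20 21 22                   
23 24 25 26 27 28 29                   
30 31                                  
                                       
                                       
                                       
                                       
                                       
                                       


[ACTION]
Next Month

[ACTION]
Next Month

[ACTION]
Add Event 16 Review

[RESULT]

               March 2023              
Mo Tu We Th Fr Sa Su                   
       1  2  3  4  5                   
 6  7  8  9 10 11 12                   
13 14 15 16* 17 18 19                  
20 21 22 23 24 25 26                   
27 28 29 30 31                         
                                       
                                       
                                       
                                       
                                       
                                       
                                       


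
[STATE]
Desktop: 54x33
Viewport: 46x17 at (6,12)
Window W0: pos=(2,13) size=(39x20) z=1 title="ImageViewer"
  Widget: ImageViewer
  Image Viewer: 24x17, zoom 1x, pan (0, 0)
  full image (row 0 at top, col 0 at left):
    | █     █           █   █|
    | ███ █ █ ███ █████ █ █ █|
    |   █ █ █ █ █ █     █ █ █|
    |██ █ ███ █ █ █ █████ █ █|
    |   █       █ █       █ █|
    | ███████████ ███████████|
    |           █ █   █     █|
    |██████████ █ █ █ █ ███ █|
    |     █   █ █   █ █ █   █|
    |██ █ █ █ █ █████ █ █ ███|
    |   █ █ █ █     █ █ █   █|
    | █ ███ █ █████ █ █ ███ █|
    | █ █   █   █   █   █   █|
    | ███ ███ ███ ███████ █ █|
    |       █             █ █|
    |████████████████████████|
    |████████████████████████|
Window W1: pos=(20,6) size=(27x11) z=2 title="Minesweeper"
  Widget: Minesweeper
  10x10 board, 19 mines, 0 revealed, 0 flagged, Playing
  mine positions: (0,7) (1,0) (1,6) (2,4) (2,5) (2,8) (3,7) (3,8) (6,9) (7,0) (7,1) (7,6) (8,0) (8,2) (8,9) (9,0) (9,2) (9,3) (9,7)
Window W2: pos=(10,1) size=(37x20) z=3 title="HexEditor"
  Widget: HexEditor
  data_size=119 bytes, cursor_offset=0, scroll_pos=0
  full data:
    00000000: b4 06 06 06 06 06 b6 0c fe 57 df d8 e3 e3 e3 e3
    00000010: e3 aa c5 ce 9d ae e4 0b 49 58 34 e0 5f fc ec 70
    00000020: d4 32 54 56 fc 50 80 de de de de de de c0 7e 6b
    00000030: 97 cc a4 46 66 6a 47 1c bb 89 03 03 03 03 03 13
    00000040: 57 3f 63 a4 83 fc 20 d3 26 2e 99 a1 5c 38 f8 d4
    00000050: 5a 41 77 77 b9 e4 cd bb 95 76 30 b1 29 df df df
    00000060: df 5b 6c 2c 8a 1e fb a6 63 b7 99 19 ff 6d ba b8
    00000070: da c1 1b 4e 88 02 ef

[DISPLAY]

    ┃                                   ┃     
━━━━┃                                   ┃     
ageV┃                                   ┃     
────┃                                   ┃     
    ┃                                   ┃     
█ █ ┃                                   ┃     
█ █ ┃                                   ┃     
█ ██┃                                   ┃     
█   ┗━━━━━━━━━━━━━━━━━━━━━━━━━━━━━━━━━━━┛     
█████████ ███████████             ┃           
        █ █   █     █             ┃           
███████ █ █ █ █ ███ █             ┃           
  █   █ █   █ █ █   █             ┃           
█ █ █ █ █████ █ █ ███             ┃           
█ █ █ █     █ █ █   █             ┃           
███ █ █████ █ █ ███ █             ┃           
█   █   █   █   █   █             ┃           


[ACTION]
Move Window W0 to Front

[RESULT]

    ┃                                   ┃     
━━━━━━━━━━━━━━━━━━━━━━━━━━━━━━━━━━┓     ┃     
ageViewer                         ┃     ┃     
──────────────────────────────────┨     ┃     
    █           █   █             ┃     ┃     
█ █ █ ███ █████ █ █ █             ┃     ┃     
█ █ █ █ █ █     █ █ █             ┃     ┃     
█ ███ █ █ █ █████ █ █             ┃     ┃     
█       █ █       █ █             ┃━━━━━┛     
█████████ ███████████             ┃           
        █ █   █     █             ┃           
███████ █ █ █ █ ███ █             ┃           
  █   █ █   █ █ █   █             ┃           
█ █ █ █ █████ █ █ ███             ┃           
█ █ █ █     █ █ █   █             ┃           
███ █ █████ █ █ ███ █             ┃           
█   █   █   █   █   █             ┃           


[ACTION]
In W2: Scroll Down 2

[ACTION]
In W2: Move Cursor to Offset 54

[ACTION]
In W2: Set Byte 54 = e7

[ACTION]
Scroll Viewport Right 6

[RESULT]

  ┃                                   ┃       
━━━━━━━━━━━━━━━━━━━━━━━━━━━━━━━━┓     ┃       
eViewer                         ┃     ┃       
────────────────────────────────┨     ┃       
  █           █   █             ┃     ┃       
█ █ ███ █████ █ █ █             ┃     ┃       
█ █ █ █ █     █ █ █             ┃     ┃       
███ █ █ █ █████ █ █             ┃     ┃       
      █ █       █ █             ┃━━━━━┛       
███████ ███████████             ┃             
      █ █   █     █             ┃             
█████ █ █ █ █ ███ █             ┃             
█   █ █   █ █ █   █             ┃             
█ █ █ █████ █ █ ███             ┃             
█ █ █     █ █ █   █             ┃             
█ █ █████ █ █ ███ █             ┃             
  █   █   █   █   █             ┃             


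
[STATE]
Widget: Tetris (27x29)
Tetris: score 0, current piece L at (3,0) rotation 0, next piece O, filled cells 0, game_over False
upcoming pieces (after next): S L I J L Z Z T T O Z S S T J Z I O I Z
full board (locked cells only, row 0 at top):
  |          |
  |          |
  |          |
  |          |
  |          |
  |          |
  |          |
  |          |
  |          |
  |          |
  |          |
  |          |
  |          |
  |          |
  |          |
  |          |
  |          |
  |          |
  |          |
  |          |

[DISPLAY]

     ▒    │Next:           
   ▒▒▒    │▓▓              
          │▓▓              
          │                
          │                
          │                
          │Score:          
          │0               
          │                
          │                
          │                
          │                
          │                
          │                
          │                
          │                
          │                
          │                
          │                
          │                
          │                
          │                
          │                
          │                
          │                
          │                
          │                
          │                
          │                


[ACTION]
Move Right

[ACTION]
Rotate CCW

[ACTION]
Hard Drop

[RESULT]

    ▓▓    │Next:           
    ▓▓    │ ░░             
          │░░              
          │                
          │                
          │                
          │Score:          
          │0               
          │                
          │                
          │                
          │                
          │                
          │                
          │                
          │                
          │                
    ▒▒    │                
     ▒    │                
     ▒    │                
          │                
          │                
          │                
          │                
          │                
          │                
          │                
          │                
          │                


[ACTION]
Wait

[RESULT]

          │Next:           
    ▓▓    │ ░░             
    ▓▓    │░░              
          │                
          │                
          │                
          │Score:          
          │0               
          │                
          │                
          │                
          │                
          │                
          │                
          │                
          │                
          │                
    ▒▒    │                
     ▒    │                
     ▒    │                
          │                
          │                
          │                
          │                
          │                
          │                
          │                
          │                
          │                


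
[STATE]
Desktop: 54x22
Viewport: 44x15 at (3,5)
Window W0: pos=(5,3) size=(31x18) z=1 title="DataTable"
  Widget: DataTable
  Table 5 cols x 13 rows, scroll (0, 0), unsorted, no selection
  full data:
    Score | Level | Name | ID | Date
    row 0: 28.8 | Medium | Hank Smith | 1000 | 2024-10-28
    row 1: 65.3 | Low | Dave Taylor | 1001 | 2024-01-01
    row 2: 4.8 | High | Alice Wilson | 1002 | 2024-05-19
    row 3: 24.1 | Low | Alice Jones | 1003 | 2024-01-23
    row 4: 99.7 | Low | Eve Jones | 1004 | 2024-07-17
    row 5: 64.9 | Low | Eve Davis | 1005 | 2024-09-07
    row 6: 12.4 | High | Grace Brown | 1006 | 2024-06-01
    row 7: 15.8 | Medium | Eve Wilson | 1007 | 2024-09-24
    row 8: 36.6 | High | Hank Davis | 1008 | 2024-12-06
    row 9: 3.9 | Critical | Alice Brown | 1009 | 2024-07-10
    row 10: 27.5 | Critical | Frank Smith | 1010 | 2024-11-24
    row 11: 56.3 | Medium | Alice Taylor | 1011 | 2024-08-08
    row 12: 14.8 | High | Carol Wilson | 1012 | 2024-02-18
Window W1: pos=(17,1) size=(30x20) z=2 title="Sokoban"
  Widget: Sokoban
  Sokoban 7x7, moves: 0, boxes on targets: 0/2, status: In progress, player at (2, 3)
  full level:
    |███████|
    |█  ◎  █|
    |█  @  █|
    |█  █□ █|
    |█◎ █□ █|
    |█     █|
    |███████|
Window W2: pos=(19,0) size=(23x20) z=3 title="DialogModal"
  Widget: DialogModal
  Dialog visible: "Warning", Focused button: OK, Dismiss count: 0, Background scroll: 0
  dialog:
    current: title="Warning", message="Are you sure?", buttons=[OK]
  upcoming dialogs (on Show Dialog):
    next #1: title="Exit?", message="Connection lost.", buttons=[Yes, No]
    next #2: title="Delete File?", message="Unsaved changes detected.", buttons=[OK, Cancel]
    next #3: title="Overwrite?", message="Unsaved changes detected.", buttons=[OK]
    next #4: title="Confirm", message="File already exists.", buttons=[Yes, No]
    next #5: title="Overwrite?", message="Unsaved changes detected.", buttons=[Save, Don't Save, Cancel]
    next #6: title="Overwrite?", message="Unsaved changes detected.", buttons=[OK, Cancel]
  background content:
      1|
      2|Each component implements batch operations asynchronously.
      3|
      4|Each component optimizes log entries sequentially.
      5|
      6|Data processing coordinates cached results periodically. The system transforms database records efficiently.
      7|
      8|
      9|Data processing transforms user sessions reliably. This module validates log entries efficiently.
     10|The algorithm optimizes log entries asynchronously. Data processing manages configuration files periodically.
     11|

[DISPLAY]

  ┠───────────┃█┃                     ┃    ┃
  ┃Score│Level┃█┃Each component optimi┃    ┃
  ┃─────┼─────┃█┃                     ┃    ┃
  ┃28.8 │Mediu┃█┃Da┌───────────────┐rd┃    ┃
  ┃65.3 │Low  ┃█┃  │    Warning    │  ┃    ┃
  ┃4.8  │High ┃█┃  │ Are you sure? │  ┃    ┃
  ┃24.1 │Low  ┃M┃Da│      [OK]     │ns┃    ┃
  ┃99.7 │Low  ┃ ┃Th└───────────────┘iz┃    ┃
  ┃64.9 │Low  ┃ ┃                     ┃    ┃
  ┃12.4 │High ┃ ┃                     ┃    ┃
  ┃15.8 │Mediu┃ ┃                     ┃    ┃
  ┃36.6 │High ┃ ┃                     ┃    ┃
  ┃3.9  │Criti┃ ┃                     ┃    ┃
  ┃27.5 │Criti┃ ┃                     ┃    ┃
  ┃56.3 │Mediu┃ ┗━━━━━━━━━━━━━━━━━━━━━┛    ┃


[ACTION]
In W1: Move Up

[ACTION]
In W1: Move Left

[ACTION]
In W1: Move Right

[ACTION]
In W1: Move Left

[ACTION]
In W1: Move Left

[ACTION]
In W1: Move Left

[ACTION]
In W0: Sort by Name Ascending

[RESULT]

  ┠───────────┃█┃                     ┃    ┃
  ┃Score│Level┃█┃Each component optimi┃    ┃
  ┃─────┼─────┃█┃                     ┃    ┃
  ┃3.9  │Criti┃█┃Da┌───────────────┐rd┃    ┃
  ┃24.1 │Low  ┃█┃  │    Warning    │  ┃    ┃
  ┃56.3 │Mediu┃█┃  │ Are you sure? │  ┃    ┃
  ┃4.8  │High ┃M┃Da│      [OK]     │ns┃    ┃
  ┃14.8 │High ┃ ┃Th└───────────────┘iz┃    ┃
  ┃65.3 │Low  ┃ ┃                     ┃    ┃
  ┃64.9 │Low  ┃ ┃                     ┃    ┃
  ┃99.7 │Low  ┃ ┃                     ┃    ┃
  ┃15.8 │Mediu┃ ┃                     ┃    ┃
  ┃27.5 │Criti┃ ┃                     ┃    ┃
  ┃12.4 │High ┃ ┃                     ┃    ┃
  ┃36.6 │High ┃ ┗━━━━━━━━━━━━━━━━━━━━━┛    ┃


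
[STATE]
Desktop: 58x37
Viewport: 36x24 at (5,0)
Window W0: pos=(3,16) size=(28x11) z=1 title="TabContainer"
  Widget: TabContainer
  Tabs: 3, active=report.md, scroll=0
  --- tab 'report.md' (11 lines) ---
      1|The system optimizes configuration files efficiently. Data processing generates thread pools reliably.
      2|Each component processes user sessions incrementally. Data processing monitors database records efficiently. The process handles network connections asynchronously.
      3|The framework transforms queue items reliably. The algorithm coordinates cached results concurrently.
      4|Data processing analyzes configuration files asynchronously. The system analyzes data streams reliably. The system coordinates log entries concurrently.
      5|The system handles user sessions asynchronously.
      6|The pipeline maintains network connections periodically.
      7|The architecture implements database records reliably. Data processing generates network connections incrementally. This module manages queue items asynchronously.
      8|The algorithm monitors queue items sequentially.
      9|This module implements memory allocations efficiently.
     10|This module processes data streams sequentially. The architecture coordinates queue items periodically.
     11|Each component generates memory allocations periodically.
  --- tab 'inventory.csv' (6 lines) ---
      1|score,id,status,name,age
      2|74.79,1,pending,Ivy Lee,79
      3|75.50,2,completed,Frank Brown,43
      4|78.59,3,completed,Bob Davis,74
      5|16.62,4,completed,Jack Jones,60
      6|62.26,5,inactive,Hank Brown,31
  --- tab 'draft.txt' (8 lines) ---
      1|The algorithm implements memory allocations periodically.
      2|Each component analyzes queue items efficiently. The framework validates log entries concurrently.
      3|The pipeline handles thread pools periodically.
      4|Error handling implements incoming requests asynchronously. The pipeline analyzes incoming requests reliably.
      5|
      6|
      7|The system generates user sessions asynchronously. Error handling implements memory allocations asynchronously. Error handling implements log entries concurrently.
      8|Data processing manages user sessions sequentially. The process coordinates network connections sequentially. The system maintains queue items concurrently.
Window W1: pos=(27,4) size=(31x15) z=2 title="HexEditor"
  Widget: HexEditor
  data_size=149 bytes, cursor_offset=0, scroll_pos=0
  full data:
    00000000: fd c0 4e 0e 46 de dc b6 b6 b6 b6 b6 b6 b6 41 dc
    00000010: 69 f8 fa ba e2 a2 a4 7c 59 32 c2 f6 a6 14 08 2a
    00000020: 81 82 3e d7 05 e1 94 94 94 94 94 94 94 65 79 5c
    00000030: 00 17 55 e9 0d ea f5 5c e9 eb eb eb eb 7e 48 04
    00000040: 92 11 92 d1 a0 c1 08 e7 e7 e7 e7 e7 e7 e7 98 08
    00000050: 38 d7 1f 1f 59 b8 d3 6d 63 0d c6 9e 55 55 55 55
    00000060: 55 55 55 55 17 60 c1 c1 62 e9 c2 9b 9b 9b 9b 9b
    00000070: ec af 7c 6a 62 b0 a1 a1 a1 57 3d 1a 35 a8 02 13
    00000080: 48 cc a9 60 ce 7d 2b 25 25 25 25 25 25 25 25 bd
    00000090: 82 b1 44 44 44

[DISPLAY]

                                    
                                    
                                    
                                    
                      ┏━━━━━━━━━━━━━
                      ┃ HexEditor   
                      ┠─────────────
                      ┃00000000  FD 
                      ┃00000010  69 
                      ┃00000020  81 
                      ┃00000030  00 
                      ┃00000040  92 
                      ┃00000050  38 
                      ┃00000060  55 
                      ┃00000070  ec 
                      ┃00000080  48 
━━━━━━━━━━━━━━━━━━━━━━┃00000090  82 
TabContainer          ┃             
──────────────────────┗━━━━━━━━━━━━━
report.md]│ inventory.csv┃          
─────────────────────────┃          
he system optimizes confi┃          
ach component processes u┃          
he framework transforms q┃          


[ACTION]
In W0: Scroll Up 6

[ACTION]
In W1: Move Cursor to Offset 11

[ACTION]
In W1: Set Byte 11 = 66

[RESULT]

                                    
                                    
                                    
                                    
                      ┏━━━━━━━━━━━━━
                      ┃ HexEditor   
                      ┠─────────────
                      ┃00000000  fd 
                      ┃00000010  69 
                      ┃00000020  81 
                      ┃00000030  00 
                      ┃00000040  92 
                      ┃00000050  38 
                      ┃00000060  55 
                      ┃00000070  ec 
                      ┃00000080  48 
━━━━━━━━━━━━━━━━━━━━━━┃00000090  82 
TabContainer          ┃             
──────────────────────┗━━━━━━━━━━━━━
report.md]│ inventory.csv┃          
─────────────────────────┃          
he system optimizes confi┃          
ach component processes u┃          
he framework transforms q┃          


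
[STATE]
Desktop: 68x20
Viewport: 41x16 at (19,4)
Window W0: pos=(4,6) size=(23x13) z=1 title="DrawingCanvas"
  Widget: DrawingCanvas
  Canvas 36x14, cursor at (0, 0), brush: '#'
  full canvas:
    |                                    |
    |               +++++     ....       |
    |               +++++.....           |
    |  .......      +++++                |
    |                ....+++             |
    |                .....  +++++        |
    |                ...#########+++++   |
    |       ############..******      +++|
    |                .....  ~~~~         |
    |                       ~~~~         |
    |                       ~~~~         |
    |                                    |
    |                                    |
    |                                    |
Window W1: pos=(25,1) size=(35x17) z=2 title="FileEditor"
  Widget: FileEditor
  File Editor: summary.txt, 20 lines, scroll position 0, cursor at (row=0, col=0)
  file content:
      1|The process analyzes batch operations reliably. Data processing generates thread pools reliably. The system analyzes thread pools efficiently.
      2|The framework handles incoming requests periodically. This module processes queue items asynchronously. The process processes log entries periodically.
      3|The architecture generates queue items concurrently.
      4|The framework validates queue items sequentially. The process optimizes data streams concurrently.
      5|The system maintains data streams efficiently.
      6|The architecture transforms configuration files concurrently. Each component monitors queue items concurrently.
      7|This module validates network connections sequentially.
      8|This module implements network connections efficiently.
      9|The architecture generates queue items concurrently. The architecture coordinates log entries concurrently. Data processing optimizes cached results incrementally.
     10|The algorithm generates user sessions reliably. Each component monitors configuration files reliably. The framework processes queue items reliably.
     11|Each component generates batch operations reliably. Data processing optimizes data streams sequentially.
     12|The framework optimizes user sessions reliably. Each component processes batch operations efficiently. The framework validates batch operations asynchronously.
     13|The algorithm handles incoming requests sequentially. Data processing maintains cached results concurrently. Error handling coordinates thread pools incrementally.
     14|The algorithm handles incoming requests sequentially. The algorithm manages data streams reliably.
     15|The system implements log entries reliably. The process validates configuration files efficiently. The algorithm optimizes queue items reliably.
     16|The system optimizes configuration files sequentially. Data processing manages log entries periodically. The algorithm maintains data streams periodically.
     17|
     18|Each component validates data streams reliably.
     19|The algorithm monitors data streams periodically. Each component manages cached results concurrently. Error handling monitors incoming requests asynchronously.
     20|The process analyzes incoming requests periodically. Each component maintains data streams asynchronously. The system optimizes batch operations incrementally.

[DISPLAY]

      ┃█he process analyzes batch opera▲┃
      ┃The framework handles incoming r█┃
━━━━━━┃The architecture generates queue░┃
      ┃The framework validates queue it░┃
──────┃The system maintains data stream░┃
      ┃The architecture transforms conf░┃
 +++++┃This module validates network co░┃
 +++++┃This module implements network c░┃
 +++++┃The architecture generates queue░┃
  ....┃The algorithm generates user ses░┃
  ....┃Each component generates batch o░┃
  ...#┃The framework optimizes user ses░┃
#####.┃The algorithm handles incoming r▼┃
  ....┗━━━━━━━━━━━━━━━━━━━━━━━━━━━━━━━━━┛
━━━━━━━┛                                 
                                         


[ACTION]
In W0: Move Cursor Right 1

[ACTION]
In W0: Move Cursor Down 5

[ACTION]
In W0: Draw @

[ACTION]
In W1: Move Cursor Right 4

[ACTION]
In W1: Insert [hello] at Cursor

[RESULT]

      ┃The hello█rocess analyzes batch ▲┃
      ┃The framework handles incoming r█┃
━━━━━━┃The architecture generates queue░┃
      ┃The framework validates queue it░┃
──────┃The system maintains data stream░┃
      ┃The architecture transforms conf░┃
 +++++┃This module validates network co░┃
 +++++┃This module implements network c░┃
 +++++┃The architecture generates queue░┃
  ....┃The algorithm generates user ses░┃
  ....┃Each component generates batch o░┃
  ...#┃The framework optimizes user ses░┃
#####.┃The algorithm handles incoming r▼┃
  ....┗━━━━━━━━━━━━━━━━━━━━━━━━━━━━━━━━━┛
━━━━━━━┛                                 
                                         


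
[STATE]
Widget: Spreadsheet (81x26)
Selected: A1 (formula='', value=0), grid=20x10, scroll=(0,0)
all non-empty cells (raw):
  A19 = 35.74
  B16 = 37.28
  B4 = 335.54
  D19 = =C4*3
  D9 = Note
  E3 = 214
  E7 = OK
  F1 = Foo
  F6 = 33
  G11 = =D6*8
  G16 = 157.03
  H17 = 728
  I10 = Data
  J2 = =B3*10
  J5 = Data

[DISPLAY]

A1:                                                                              
       A       B       C       D       E       F       G       H       I       J 
---------------------------------------------------------------------------------
  1      [0]       0       0       0       0Foo            0       0       0     
  2        0       0       0       0       0       0       0       0       0     
  3        0       0       0       0     214       0       0       0       0     
  4        0  335.54       0       0       0       0       0       0       0     
  5        0       0       0       0       0       0       0       0       0Data 
  6        0       0       0       0       0      33       0       0       0     
  7        0       0       0       0OK             0       0       0       0     
  8        0       0       0       0       0       0       0       0       0     
  9        0       0       0Note           0       0       0       0       0     
 10        0       0       0       0       0       0       0       0Data         
 11        0       0       0       0       0       0       0       0       0     
 12        0       0       0       0       0       0       0       0       0     
 13        0       0       0       0       0       0       0       0       0     
 14        0       0       0       0       0       0       0       0       0     
 15        0       0       0       0       0       0       0       0       0     
 16        0   37.28       0       0       0       0  157.03       0       0     
 17        0       0       0       0       0       0       0     728       0     
 18        0       0       0       0       0       0       0       0       0     
 19    35.74       0       0       0       0       0       0       0       0     
 20        0       0       0       0       0       0       0       0       0     
                                                                                 
                                                                                 
                                                                                 


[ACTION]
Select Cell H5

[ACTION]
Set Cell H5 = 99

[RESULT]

H5: 99                                                                           
       A       B       C       D       E       F       G       H       I       J 
---------------------------------------------------------------------------------
  1        0       0       0       0       0Foo            0       0       0     
  2        0       0       0       0       0       0       0       0       0     
  3        0       0       0       0     214       0       0       0       0     
  4        0  335.54       0       0       0       0       0       0       0     
  5        0       0       0       0       0       0       0    [99]       0Data 
  6        0       0       0       0       0      33       0       0       0     
  7        0       0       0       0OK             0       0       0       0     
  8        0       0       0       0       0       0       0       0       0     
  9        0       0       0Note           0       0       0       0       0     
 10        0       0       0       0       0       0       0       0Data         
 11        0       0       0       0       0       0       0       0       0     
 12        0       0       0       0       0       0       0       0       0     
 13        0       0       0       0       0       0       0       0       0     
 14        0       0       0       0       0       0       0       0       0     
 15        0       0       0       0       0       0       0       0       0     
 16        0   37.28       0       0       0       0  157.03       0       0     
 17        0       0       0       0       0       0       0     728       0     
 18        0       0       0       0       0       0       0       0       0     
 19    35.74       0       0       0       0       0       0       0       0     
 20        0       0       0       0       0       0       0       0       0     
                                                                                 
                                                                                 
                                                                                 


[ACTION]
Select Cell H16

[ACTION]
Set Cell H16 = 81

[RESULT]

H16: 81                                                                          
       A       B       C       D       E       F       G       H       I       J 
---------------------------------------------------------------------------------
  1        0       0       0       0       0Foo            0       0       0     
  2        0       0       0       0       0       0       0       0       0     
  3        0       0       0       0     214       0       0       0       0     
  4        0  335.54       0       0       0       0       0       0       0     
  5        0       0       0       0       0       0       0      99       0Data 
  6        0       0       0       0       0      33       0       0       0     
  7        0       0       0       0OK             0       0       0       0     
  8        0       0       0       0       0       0       0       0       0     
  9        0       0       0Note           0       0       0       0       0     
 10        0       0       0       0       0       0       0       0Data         
 11        0       0       0       0       0       0       0       0       0     
 12        0       0       0       0       0       0       0       0       0     
 13        0       0       0       0       0       0       0       0       0     
 14        0       0       0       0       0       0       0       0       0     
 15        0       0       0       0       0       0       0       0       0     
 16        0   37.28       0       0       0       0  157.03    [81]       0     
 17        0       0       0       0       0       0       0     728       0     
 18        0       0       0       0       0       0       0       0       0     
 19    35.74       0       0       0       0       0       0       0       0     
 20        0       0       0       0       0       0       0       0       0     
                                                                                 
                                                                                 
                                                                                 


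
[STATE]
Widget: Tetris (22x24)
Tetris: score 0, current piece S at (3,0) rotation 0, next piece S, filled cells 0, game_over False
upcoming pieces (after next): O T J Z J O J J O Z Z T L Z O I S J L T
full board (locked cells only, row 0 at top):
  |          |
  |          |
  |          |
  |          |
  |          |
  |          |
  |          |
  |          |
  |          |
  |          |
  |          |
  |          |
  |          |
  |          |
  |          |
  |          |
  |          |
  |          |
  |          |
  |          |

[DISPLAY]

    ░░    │Next:      
   ░░     │ ░░        
          │░░         
          │           
          │           
          │           
          │Score:     
          │0          
          │           
          │           
          │           
          │           
          │           
          │           
          │           
          │           
          │           
          │           
          │           
          │           
          │           
          │           
          │           
          │           


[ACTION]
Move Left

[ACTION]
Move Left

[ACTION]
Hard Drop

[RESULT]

    ░░    │Next:      
   ░░     │▓▓         
          │▓▓         
          │           
          │           
          │           
          │Score:     
          │0          
          │           
          │           
          │           
          │           
          │           
          │           
          │           
          │           
          │           
          │           
  ░░      │           
 ░░       │           
          │           
          │           
          │           
          │           


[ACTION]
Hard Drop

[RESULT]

    ▓▓    │Next:      
    ▓▓    │ ▒         
          │▒▒▒        
          │           
          │           
          │           
          │Score:     
          │0          
          │           
          │           
          │           
          │           
          │           
          │           
          │           
          │           
    ░░    │           
   ░░     │           
  ░░      │           
 ░░       │           
          │           
          │           
          │           
          │           


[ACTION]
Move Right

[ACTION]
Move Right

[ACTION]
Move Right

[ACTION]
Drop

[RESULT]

          │Next:      
       ▓▓ │ ▒         
       ▓▓ │▒▒▒        
          │           
          │           
          │           
          │Score:     
          │0          
          │           
          │           
          │           
          │           
          │           
          │           
          │           
          │           
    ░░    │           
   ░░     │           
  ░░      │           
 ░░       │           
          │           
          │           
          │           
          │           
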